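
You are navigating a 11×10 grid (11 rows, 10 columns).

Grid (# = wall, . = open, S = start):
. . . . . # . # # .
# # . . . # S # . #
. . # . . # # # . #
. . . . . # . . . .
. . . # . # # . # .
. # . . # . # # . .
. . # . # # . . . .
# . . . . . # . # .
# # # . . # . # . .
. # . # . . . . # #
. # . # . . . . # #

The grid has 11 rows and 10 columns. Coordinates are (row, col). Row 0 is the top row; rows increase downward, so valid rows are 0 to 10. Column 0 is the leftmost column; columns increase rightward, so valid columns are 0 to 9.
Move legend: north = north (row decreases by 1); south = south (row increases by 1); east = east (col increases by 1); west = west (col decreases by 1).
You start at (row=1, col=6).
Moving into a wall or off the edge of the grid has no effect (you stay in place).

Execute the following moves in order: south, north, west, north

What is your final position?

Answer: Final position: (row=0, col=6)

Derivation:
Start: (row=1, col=6)
  south (south): blocked, stay at (row=1, col=6)
  north (north): (row=1, col=6) -> (row=0, col=6)
  west (west): blocked, stay at (row=0, col=6)
  north (north): blocked, stay at (row=0, col=6)
Final: (row=0, col=6)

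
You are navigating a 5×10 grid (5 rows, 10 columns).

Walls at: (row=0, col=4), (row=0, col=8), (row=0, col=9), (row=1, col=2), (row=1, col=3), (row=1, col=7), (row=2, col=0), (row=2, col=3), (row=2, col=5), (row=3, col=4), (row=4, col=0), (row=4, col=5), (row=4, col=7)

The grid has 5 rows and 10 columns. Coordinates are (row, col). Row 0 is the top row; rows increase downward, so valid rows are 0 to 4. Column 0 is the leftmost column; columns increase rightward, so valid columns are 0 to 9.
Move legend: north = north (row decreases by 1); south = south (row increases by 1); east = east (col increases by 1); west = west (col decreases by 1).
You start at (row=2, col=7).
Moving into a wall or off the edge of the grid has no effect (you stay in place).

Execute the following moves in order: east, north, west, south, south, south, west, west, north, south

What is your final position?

Start: (row=2, col=7)
  east (east): (row=2, col=7) -> (row=2, col=8)
  north (north): (row=2, col=8) -> (row=1, col=8)
  west (west): blocked, stay at (row=1, col=8)
  south (south): (row=1, col=8) -> (row=2, col=8)
  south (south): (row=2, col=8) -> (row=3, col=8)
  south (south): (row=3, col=8) -> (row=4, col=8)
  west (west): blocked, stay at (row=4, col=8)
  west (west): blocked, stay at (row=4, col=8)
  north (north): (row=4, col=8) -> (row=3, col=8)
  south (south): (row=3, col=8) -> (row=4, col=8)
Final: (row=4, col=8)

Answer: Final position: (row=4, col=8)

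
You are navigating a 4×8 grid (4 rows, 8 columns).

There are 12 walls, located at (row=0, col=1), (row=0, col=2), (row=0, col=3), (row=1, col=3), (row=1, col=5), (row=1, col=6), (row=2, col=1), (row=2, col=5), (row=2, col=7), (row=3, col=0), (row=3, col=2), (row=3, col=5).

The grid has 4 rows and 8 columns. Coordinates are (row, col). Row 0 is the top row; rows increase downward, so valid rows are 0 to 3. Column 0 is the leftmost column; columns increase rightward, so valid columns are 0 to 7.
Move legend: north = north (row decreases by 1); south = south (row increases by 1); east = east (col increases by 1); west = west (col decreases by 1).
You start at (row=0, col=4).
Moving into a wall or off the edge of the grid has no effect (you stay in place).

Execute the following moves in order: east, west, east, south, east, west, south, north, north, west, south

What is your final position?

Answer: Final position: (row=1, col=4)

Derivation:
Start: (row=0, col=4)
  east (east): (row=0, col=4) -> (row=0, col=5)
  west (west): (row=0, col=5) -> (row=0, col=4)
  east (east): (row=0, col=4) -> (row=0, col=5)
  south (south): blocked, stay at (row=0, col=5)
  east (east): (row=0, col=5) -> (row=0, col=6)
  west (west): (row=0, col=6) -> (row=0, col=5)
  south (south): blocked, stay at (row=0, col=5)
  north (north): blocked, stay at (row=0, col=5)
  north (north): blocked, stay at (row=0, col=5)
  west (west): (row=0, col=5) -> (row=0, col=4)
  south (south): (row=0, col=4) -> (row=1, col=4)
Final: (row=1, col=4)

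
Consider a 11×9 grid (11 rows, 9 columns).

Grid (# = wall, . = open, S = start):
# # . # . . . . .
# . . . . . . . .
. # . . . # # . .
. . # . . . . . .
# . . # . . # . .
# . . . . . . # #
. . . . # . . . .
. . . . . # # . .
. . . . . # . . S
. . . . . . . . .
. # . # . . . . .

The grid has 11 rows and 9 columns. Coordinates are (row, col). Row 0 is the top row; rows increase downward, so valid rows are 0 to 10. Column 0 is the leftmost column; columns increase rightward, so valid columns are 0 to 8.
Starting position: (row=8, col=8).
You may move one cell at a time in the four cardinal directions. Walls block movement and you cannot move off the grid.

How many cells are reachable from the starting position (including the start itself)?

Answer: Reachable cells: 79

Derivation:
BFS flood-fill from (row=8, col=8):
  Distance 0: (row=8, col=8)
  Distance 1: (row=7, col=8), (row=8, col=7), (row=9, col=8)
  Distance 2: (row=6, col=8), (row=7, col=7), (row=8, col=6), (row=9, col=7), (row=10, col=8)
  Distance 3: (row=6, col=7), (row=9, col=6), (row=10, col=7)
  Distance 4: (row=6, col=6), (row=9, col=5), (row=10, col=6)
  Distance 5: (row=5, col=6), (row=6, col=5), (row=9, col=4), (row=10, col=5)
  Distance 6: (row=5, col=5), (row=8, col=4), (row=9, col=3), (row=10, col=4)
  Distance 7: (row=4, col=5), (row=5, col=4), (row=7, col=4), (row=8, col=3), (row=9, col=2)
  Distance 8: (row=3, col=5), (row=4, col=4), (row=5, col=3), (row=7, col=3), (row=8, col=2), (row=9, col=1), (row=10, col=2)
  Distance 9: (row=3, col=4), (row=3, col=6), (row=5, col=2), (row=6, col=3), (row=7, col=2), (row=8, col=1), (row=9, col=0)
  Distance 10: (row=2, col=4), (row=3, col=3), (row=3, col=7), (row=4, col=2), (row=5, col=1), (row=6, col=2), (row=7, col=1), (row=8, col=0), (row=10, col=0)
  Distance 11: (row=1, col=4), (row=2, col=3), (row=2, col=7), (row=3, col=8), (row=4, col=1), (row=4, col=7), (row=6, col=1), (row=7, col=0)
  Distance 12: (row=0, col=4), (row=1, col=3), (row=1, col=5), (row=1, col=7), (row=2, col=2), (row=2, col=8), (row=3, col=1), (row=4, col=8), (row=6, col=0)
  Distance 13: (row=0, col=5), (row=0, col=7), (row=1, col=2), (row=1, col=6), (row=1, col=8), (row=3, col=0)
  Distance 14: (row=0, col=2), (row=0, col=6), (row=0, col=8), (row=1, col=1), (row=2, col=0)
Total reachable: 79 (grid has 79 open cells total)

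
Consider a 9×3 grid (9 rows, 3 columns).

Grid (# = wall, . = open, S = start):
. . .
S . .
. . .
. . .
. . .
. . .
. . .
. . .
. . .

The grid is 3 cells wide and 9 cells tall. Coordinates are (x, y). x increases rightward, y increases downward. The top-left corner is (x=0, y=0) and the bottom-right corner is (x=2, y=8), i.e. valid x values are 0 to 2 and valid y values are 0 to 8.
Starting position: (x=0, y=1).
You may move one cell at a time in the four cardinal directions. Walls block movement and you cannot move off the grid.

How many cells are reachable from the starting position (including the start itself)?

BFS flood-fill from (x=0, y=1):
  Distance 0: (x=0, y=1)
  Distance 1: (x=0, y=0), (x=1, y=1), (x=0, y=2)
  Distance 2: (x=1, y=0), (x=2, y=1), (x=1, y=2), (x=0, y=3)
  Distance 3: (x=2, y=0), (x=2, y=2), (x=1, y=3), (x=0, y=4)
  Distance 4: (x=2, y=3), (x=1, y=4), (x=0, y=5)
  Distance 5: (x=2, y=4), (x=1, y=5), (x=0, y=6)
  Distance 6: (x=2, y=5), (x=1, y=6), (x=0, y=7)
  Distance 7: (x=2, y=6), (x=1, y=7), (x=0, y=8)
  Distance 8: (x=2, y=7), (x=1, y=8)
  Distance 9: (x=2, y=8)
Total reachable: 27 (grid has 27 open cells total)

Answer: Reachable cells: 27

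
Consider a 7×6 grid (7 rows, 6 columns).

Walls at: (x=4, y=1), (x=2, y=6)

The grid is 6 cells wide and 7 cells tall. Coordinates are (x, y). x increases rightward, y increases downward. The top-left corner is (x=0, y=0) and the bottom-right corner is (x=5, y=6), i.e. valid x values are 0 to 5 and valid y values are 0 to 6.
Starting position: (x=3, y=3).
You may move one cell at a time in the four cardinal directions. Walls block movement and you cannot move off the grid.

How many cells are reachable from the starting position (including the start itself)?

BFS flood-fill from (x=3, y=3):
  Distance 0: (x=3, y=3)
  Distance 1: (x=3, y=2), (x=2, y=3), (x=4, y=3), (x=3, y=4)
  Distance 2: (x=3, y=1), (x=2, y=2), (x=4, y=2), (x=1, y=3), (x=5, y=3), (x=2, y=4), (x=4, y=4), (x=3, y=5)
  Distance 3: (x=3, y=0), (x=2, y=1), (x=1, y=2), (x=5, y=2), (x=0, y=3), (x=1, y=4), (x=5, y=4), (x=2, y=5), (x=4, y=5), (x=3, y=6)
  Distance 4: (x=2, y=0), (x=4, y=0), (x=1, y=1), (x=5, y=1), (x=0, y=2), (x=0, y=4), (x=1, y=5), (x=5, y=5), (x=4, y=6)
  Distance 5: (x=1, y=0), (x=5, y=0), (x=0, y=1), (x=0, y=5), (x=1, y=6), (x=5, y=6)
  Distance 6: (x=0, y=0), (x=0, y=6)
Total reachable: 40 (grid has 40 open cells total)

Answer: Reachable cells: 40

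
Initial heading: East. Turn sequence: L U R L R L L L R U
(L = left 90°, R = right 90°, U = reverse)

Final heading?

Answer: Final heading: West

Derivation:
Start: East
  L (left (90° counter-clockwise)) -> North
  U (U-turn (180°)) -> South
  R (right (90° clockwise)) -> West
  L (left (90° counter-clockwise)) -> South
  R (right (90° clockwise)) -> West
  L (left (90° counter-clockwise)) -> South
  L (left (90° counter-clockwise)) -> East
  L (left (90° counter-clockwise)) -> North
  R (right (90° clockwise)) -> East
  U (U-turn (180°)) -> West
Final: West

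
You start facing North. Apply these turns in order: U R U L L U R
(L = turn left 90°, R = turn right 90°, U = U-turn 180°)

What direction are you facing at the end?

Answer: Final heading: South

Derivation:
Start: North
  U (U-turn (180°)) -> South
  R (right (90° clockwise)) -> West
  U (U-turn (180°)) -> East
  L (left (90° counter-clockwise)) -> North
  L (left (90° counter-clockwise)) -> West
  U (U-turn (180°)) -> East
  R (right (90° clockwise)) -> South
Final: South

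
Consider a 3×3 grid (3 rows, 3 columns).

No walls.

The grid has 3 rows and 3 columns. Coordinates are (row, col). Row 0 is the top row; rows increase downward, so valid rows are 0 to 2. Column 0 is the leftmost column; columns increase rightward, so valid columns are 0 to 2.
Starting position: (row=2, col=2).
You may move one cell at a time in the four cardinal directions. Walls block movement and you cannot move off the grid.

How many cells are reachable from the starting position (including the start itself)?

BFS flood-fill from (row=2, col=2):
  Distance 0: (row=2, col=2)
  Distance 1: (row=1, col=2), (row=2, col=1)
  Distance 2: (row=0, col=2), (row=1, col=1), (row=2, col=0)
  Distance 3: (row=0, col=1), (row=1, col=0)
  Distance 4: (row=0, col=0)
Total reachable: 9 (grid has 9 open cells total)

Answer: Reachable cells: 9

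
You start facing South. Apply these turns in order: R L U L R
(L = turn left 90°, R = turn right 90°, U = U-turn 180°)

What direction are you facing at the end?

Answer: Final heading: North

Derivation:
Start: South
  R (right (90° clockwise)) -> West
  L (left (90° counter-clockwise)) -> South
  U (U-turn (180°)) -> North
  L (left (90° counter-clockwise)) -> West
  R (right (90° clockwise)) -> North
Final: North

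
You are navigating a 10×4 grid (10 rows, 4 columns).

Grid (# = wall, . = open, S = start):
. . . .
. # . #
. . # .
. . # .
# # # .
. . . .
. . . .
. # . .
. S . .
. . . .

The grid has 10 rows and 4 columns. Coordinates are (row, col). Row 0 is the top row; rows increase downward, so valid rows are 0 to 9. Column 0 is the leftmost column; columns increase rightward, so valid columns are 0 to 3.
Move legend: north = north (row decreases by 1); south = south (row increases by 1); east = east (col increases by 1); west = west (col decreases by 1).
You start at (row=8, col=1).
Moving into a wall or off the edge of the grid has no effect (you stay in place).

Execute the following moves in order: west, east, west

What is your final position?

Answer: Final position: (row=8, col=0)

Derivation:
Start: (row=8, col=1)
  west (west): (row=8, col=1) -> (row=8, col=0)
  east (east): (row=8, col=0) -> (row=8, col=1)
  west (west): (row=8, col=1) -> (row=8, col=0)
Final: (row=8, col=0)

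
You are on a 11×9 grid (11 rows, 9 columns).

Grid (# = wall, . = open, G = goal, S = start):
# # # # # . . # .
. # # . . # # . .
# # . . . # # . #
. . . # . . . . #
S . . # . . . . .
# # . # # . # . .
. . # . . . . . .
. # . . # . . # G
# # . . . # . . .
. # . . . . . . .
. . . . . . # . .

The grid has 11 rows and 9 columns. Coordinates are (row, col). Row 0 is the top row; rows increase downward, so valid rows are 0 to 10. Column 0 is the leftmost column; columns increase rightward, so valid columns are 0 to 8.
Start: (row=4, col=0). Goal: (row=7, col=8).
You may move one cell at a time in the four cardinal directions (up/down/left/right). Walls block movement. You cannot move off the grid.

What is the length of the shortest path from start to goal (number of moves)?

BFS from (row=4, col=0) until reaching (row=7, col=8):
  Distance 0: (row=4, col=0)
  Distance 1: (row=3, col=0), (row=4, col=1)
  Distance 2: (row=3, col=1), (row=4, col=2)
  Distance 3: (row=3, col=2), (row=5, col=2)
  Distance 4: (row=2, col=2)
  Distance 5: (row=2, col=3)
  Distance 6: (row=1, col=3), (row=2, col=4)
  Distance 7: (row=1, col=4), (row=3, col=4)
  Distance 8: (row=3, col=5), (row=4, col=4)
  Distance 9: (row=3, col=6), (row=4, col=5)
  Distance 10: (row=3, col=7), (row=4, col=6), (row=5, col=5)
  Distance 11: (row=2, col=7), (row=4, col=7), (row=6, col=5)
  Distance 12: (row=1, col=7), (row=4, col=8), (row=5, col=7), (row=6, col=4), (row=6, col=6), (row=7, col=5)
  Distance 13: (row=1, col=8), (row=5, col=8), (row=6, col=3), (row=6, col=7), (row=7, col=6)
  Distance 14: (row=0, col=8), (row=6, col=8), (row=7, col=3), (row=8, col=6)
  Distance 15: (row=7, col=2), (row=7, col=8), (row=8, col=3), (row=8, col=7), (row=9, col=6)  <- goal reached here
One shortest path (15 moves): (row=4, col=0) -> (row=4, col=1) -> (row=4, col=2) -> (row=3, col=2) -> (row=2, col=2) -> (row=2, col=3) -> (row=2, col=4) -> (row=3, col=4) -> (row=3, col=5) -> (row=3, col=6) -> (row=3, col=7) -> (row=4, col=7) -> (row=4, col=8) -> (row=5, col=8) -> (row=6, col=8) -> (row=7, col=8)

Answer: Shortest path length: 15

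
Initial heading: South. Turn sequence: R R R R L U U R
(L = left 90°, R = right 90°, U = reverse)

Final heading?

Answer: Final heading: South

Derivation:
Start: South
  R (right (90° clockwise)) -> West
  R (right (90° clockwise)) -> North
  R (right (90° clockwise)) -> East
  R (right (90° clockwise)) -> South
  L (left (90° counter-clockwise)) -> East
  U (U-turn (180°)) -> West
  U (U-turn (180°)) -> East
  R (right (90° clockwise)) -> South
Final: South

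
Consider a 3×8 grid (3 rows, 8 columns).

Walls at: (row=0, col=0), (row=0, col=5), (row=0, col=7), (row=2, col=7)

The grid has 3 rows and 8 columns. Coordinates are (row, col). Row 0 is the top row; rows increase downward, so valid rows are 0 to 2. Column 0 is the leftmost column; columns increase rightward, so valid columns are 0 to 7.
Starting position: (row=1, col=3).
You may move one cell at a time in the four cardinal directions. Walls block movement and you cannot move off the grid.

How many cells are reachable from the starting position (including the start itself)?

Answer: Reachable cells: 20

Derivation:
BFS flood-fill from (row=1, col=3):
  Distance 0: (row=1, col=3)
  Distance 1: (row=0, col=3), (row=1, col=2), (row=1, col=4), (row=2, col=3)
  Distance 2: (row=0, col=2), (row=0, col=4), (row=1, col=1), (row=1, col=5), (row=2, col=2), (row=2, col=4)
  Distance 3: (row=0, col=1), (row=1, col=0), (row=1, col=6), (row=2, col=1), (row=2, col=5)
  Distance 4: (row=0, col=6), (row=1, col=7), (row=2, col=0), (row=2, col=6)
Total reachable: 20 (grid has 20 open cells total)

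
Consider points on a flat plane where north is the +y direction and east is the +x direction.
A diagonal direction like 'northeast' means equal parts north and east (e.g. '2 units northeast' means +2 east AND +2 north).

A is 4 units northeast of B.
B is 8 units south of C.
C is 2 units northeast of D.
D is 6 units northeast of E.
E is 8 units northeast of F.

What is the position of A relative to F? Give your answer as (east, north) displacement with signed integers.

Place F at the origin (east=0, north=0).
  E is 8 units northeast of F: delta (east=+8, north=+8); E at (east=8, north=8).
  D is 6 units northeast of E: delta (east=+6, north=+6); D at (east=14, north=14).
  C is 2 units northeast of D: delta (east=+2, north=+2); C at (east=16, north=16).
  B is 8 units south of C: delta (east=+0, north=-8); B at (east=16, north=8).
  A is 4 units northeast of B: delta (east=+4, north=+4); A at (east=20, north=12).
Therefore A relative to F: (east=20, north=12).

Answer: A is at (east=20, north=12) relative to F.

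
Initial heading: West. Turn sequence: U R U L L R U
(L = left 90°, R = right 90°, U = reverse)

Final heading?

Answer: Final heading: East

Derivation:
Start: West
  U (U-turn (180°)) -> East
  R (right (90° clockwise)) -> South
  U (U-turn (180°)) -> North
  L (left (90° counter-clockwise)) -> West
  L (left (90° counter-clockwise)) -> South
  R (right (90° clockwise)) -> West
  U (U-turn (180°)) -> East
Final: East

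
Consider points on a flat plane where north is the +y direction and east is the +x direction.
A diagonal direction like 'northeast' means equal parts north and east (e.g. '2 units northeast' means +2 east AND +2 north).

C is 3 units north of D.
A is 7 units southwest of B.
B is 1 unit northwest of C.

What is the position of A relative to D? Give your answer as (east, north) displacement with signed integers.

Place D at the origin (east=0, north=0).
  C is 3 units north of D: delta (east=+0, north=+3); C at (east=0, north=3).
  B is 1 unit northwest of C: delta (east=-1, north=+1); B at (east=-1, north=4).
  A is 7 units southwest of B: delta (east=-7, north=-7); A at (east=-8, north=-3).
Therefore A relative to D: (east=-8, north=-3).

Answer: A is at (east=-8, north=-3) relative to D.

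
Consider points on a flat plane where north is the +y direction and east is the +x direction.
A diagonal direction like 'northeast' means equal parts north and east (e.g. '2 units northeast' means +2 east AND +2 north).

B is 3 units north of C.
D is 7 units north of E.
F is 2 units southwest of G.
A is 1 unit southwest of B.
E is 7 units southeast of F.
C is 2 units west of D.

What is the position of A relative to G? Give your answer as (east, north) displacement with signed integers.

Answer: A is at (east=2, north=0) relative to G.

Derivation:
Place G at the origin (east=0, north=0).
  F is 2 units southwest of G: delta (east=-2, north=-2); F at (east=-2, north=-2).
  E is 7 units southeast of F: delta (east=+7, north=-7); E at (east=5, north=-9).
  D is 7 units north of E: delta (east=+0, north=+7); D at (east=5, north=-2).
  C is 2 units west of D: delta (east=-2, north=+0); C at (east=3, north=-2).
  B is 3 units north of C: delta (east=+0, north=+3); B at (east=3, north=1).
  A is 1 unit southwest of B: delta (east=-1, north=-1); A at (east=2, north=0).
Therefore A relative to G: (east=2, north=0).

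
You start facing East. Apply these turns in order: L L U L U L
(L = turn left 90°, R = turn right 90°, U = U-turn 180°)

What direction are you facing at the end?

Answer: Final heading: East

Derivation:
Start: East
  L (left (90° counter-clockwise)) -> North
  L (left (90° counter-clockwise)) -> West
  U (U-turn (180°)) -> East
  L (left (90° counter-clockwise)) -> North
  U (U-turn (180°)) -> South
  L (left (90° counter-clockwise)) -> East
Final: East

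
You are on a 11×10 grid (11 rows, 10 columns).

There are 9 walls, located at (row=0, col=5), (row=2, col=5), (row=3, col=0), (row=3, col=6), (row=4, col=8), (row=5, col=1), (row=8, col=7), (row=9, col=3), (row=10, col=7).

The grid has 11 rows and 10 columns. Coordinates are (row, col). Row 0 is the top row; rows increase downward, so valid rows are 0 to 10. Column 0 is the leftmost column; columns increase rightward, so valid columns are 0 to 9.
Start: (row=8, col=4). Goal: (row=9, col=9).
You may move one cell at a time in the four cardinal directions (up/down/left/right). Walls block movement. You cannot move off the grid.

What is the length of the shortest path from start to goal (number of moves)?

Answer: Shortest path length: 6

Derivation:
BFS from (row=8, col=4) until reaching (row=9, col=9):
  Distance 0: (row=8, col=4)
  Distance 1: (row=7, col=4), (row=8, col=3), (row=8, col=5), (row=9, col=4)
  Distance 2: (row=6, col=4), (row=7, col=3), (row=7, col=5), (row=8, col=2), (row=8, col=6), (row=9, col=5), (row=10, col=4)
  Distance 3: (row=5, col=4), (row=6, col=3), (row=6, col=5), (row=7, col=2), (row=7, col=6), (row=8, col=1), (row=9, col=2), (row=9, col=6), (row=10, col=3), (row=10, col=5)
  Distance 4: (row=4, col=4), (row=5, col=3), (row=5, col=5), (row=6, col=2), (row=6, col=6), (row=7, col=1), (row=7, col=7), (row=8, col=0), (row=9, col=1), (row=9, col=7), (row=10, col=2), (row=10, col=6)
  Distance 5: (row=3, col=4), (row=4, col=3), (row=4, col=5), (row=5, col=2), (row=5, col=6), (row=6, col=1), (row=6, col=7), (row=7, col=0), (row=7, col=8), (row=9, col=0), (row=9, col=8), (row=10, col=1)
  Distance 6: (row=2, col=4), (row=3, col=3), (row=3, col=5), (row=4, col=2), (row=4, col=6), (row=5, col=7), (row=6, col=0), (row=6, col=8), (row=7, col=9), (row=8, col=8), (row=9, col=9), (row=10, col=0), (row=10, col=8)  <- goal reached here
One shortest path (6 moves): (row=8, col=4) -> (row=8, col=5) -> (row=8, col=6) -> (row=9, col=6) -> (row=9, col=7) -> (row=9, col=8) -> (row=9, col=9)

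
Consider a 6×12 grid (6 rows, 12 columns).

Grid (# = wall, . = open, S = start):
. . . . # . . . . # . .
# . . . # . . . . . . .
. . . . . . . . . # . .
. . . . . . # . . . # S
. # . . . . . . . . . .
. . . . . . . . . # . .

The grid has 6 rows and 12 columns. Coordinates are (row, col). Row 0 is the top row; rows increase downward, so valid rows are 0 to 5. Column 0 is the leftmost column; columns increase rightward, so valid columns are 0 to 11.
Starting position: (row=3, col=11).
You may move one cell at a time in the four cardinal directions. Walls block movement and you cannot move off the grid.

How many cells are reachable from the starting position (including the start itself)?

BFS flood-fill from (row=3, col=11):
  Distance 0: (row=3, col=11)
  Distance 1: (row=2, col=11), (row=4, col=11)
  Distance 2: (row=1, col=11), (row=2, col=10), (row=4, col=10), (row=5, col=11)
  Distance 3: (row=0, col=11), (row=1, col=10), (row=4, col=9), (row=5, col=10)
  Distance 4: (row=0, col=10), (row=1, col=9), (row=3, col=9), (row=4, col=8)
  Distance 5: (row=1, col=8), (row=3, col=8), (row=4, col=7), (row=5, col=8)
  Distance 6: (row=0, col=8), (row=1, col=7), (row=2, col=8), (row=3, col=7), (row=4, col=6), (row=5, col=7)
  Distance 7: (row=0, col=7), (row=1, col=6), (row=2, col=7), (row=4, col=5), (row=5, col=6)
  Distance 8: (row=0, col=6), (row=1, col=5), (row=2, col=6), (row=3, col=5), (row=4, col=4), (row=5, col=5)
  Distance 9: (row=0, col=5), (row=2, col=5), (row=3, col=4), (row=4, col=3), (row=5, col=4)
  Distance 10: (row=2, col=4), (row=3, col=3), (row=4, col=2), (row=5, col=3)
  Distance 11: (row=2, col=3), (row=3, col=2), (row=5, col=2)
  Distance 12: (row=1, col=3), (row=2, col=2), (row=3, col=1), (row=5, col=1)
  Distance 13: (row=0, col=3), (row=1, col=2), (row=2, col=1), (row=3, col=0), (row=5, col=0)
  Distance 14: (row=0, col=2), (row=1, col=1), (row=2, col=0), (row=4, col=0)
  Distance 15: (row=0, col=1)
  Distance 16: (row=0, col=0)
Total reachable: 63 (grid has 63 open cells total)

Answer: Reachable cells: 63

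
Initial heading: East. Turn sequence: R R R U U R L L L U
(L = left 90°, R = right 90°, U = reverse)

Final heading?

Start: East
  R (right (90° clockwise)) -> South
  R (right (90° clockwise)) -> West
  R (right (90° clockwise)) -> North
  U (U-turn (180°)) -> South
  U (U-turn (180°)) -> North
  R (right (90° clockwise)) -> East
  L (left (90° counter-clockwise)) -> North
  L (left (90° counter-clockwise)) -> West
  L (left (90° counter-clockwise)) -> South
  U (U-turn (180°)) -> North
Final: North

Answer: Final heading: North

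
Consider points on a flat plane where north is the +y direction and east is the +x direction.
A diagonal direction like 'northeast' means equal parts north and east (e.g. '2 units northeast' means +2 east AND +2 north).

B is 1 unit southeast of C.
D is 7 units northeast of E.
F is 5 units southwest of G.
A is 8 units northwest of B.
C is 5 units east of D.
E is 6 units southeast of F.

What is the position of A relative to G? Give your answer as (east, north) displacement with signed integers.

Answer: A is at (east=6, north=3) relative to G.

Derivation:
Place G at the origin (east=0, north=0).
  F is 5 units southwest of G: delta (east=-5, north=-5); F at (east=-5, north=-5).
  E is 6 units southeast of F: delta (east=+6, north=-6); E at (east=1, north=-11).
  D is 7 units northeast of E: delta (east=+7, north=+7); D at (east=8, north=-4).
  C is 5 units east of D: delta (east=+5, north=+0); C at (east=13, north=-4).
  B is 1 unit southeast of C: delta (east=+1, north=-1); B at (east=14, north=-5).
  A is 8 units northwest of B: delta (east=-8, north=+8); A at (east=6, north=3).
Therefore A relative to G: (east=6, north=3).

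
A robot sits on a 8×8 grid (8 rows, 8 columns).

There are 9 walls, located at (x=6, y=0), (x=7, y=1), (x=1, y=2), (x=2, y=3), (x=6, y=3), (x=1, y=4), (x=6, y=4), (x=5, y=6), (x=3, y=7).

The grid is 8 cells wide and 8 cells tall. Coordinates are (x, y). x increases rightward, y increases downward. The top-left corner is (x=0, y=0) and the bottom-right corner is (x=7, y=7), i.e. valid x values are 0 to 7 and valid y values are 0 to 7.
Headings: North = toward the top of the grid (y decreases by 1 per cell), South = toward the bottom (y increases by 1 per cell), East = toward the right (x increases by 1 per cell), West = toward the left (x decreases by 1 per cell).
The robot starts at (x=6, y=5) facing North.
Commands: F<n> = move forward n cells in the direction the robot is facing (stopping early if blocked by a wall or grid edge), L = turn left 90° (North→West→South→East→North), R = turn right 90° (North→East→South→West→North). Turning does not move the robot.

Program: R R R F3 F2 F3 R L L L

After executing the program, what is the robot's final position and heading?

Start: (x=6, y=5), facing North
  R: turn right, now facing East
  R: turn right, now facing South
  R: turn right, now facing West
  F3: move forward 3, now at (x=3, y=5)
  F2: move forward 2, now at (x=1, y=5)
  F3: move forward 1/3 (blocked), now at (x=0, y=5)
  R: turn right, now facing North
  L: turn left, now facing West
  L: turn left, now facing South
  L: turn left, now facing East
Final: (x=0, y=5), facing East

Answer: Final position: (x=0, y=5), facing East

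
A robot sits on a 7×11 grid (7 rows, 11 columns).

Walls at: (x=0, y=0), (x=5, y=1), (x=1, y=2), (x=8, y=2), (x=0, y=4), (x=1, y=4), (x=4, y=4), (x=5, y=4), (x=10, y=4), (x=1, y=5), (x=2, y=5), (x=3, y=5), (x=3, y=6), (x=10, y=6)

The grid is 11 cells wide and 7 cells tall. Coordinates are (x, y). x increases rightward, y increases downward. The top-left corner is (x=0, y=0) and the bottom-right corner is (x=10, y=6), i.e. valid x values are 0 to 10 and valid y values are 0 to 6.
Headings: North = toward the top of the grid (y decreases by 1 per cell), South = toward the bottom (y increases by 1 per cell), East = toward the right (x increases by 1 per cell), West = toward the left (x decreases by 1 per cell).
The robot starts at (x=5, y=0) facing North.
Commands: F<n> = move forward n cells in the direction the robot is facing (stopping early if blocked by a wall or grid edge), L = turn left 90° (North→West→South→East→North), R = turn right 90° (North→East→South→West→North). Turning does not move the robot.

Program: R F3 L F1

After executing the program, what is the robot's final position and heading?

Start: (x=5, y=0), facing North
  R: turn right, now facing East
  F3: move forward 3, now at (x=8, y=0)
  L: turn left, now facing North
  F1: move forward 0/1 (blocked), now at (x=8, y=0)
Final: (x=8, y=0), facing North

Answer: Final position: (x=8, y=0), facing North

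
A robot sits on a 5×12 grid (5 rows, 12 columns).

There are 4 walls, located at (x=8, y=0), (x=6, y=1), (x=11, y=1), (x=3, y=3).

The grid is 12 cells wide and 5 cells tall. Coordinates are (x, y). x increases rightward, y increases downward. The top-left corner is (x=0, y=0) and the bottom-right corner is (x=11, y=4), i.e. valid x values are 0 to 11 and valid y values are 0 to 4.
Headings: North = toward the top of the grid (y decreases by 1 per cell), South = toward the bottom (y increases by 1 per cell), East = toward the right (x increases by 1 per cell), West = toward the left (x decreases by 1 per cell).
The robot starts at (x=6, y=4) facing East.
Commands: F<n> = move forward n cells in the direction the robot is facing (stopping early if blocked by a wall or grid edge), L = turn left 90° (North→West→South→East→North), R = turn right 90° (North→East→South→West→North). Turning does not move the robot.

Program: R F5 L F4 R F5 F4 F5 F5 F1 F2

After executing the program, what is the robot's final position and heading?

Answer: Final position: (x=10, y=4), facing South

Derivation:
Start: (x=6, y=4), facing East
  R: turn right, now facing South
  F5: move forward 0/5 (blocked), now at (x=6, y=4)
  L: turn left, now facing East
  F4: move forward 4, now at (x=10, y=4)
  R: turn right, now facing South
  F5: move forward 0/5 (blocked), now at (x=10, y=4)
  F4: move forward 0/4 (blocked), now at (x=10, y=4)
  F5: move forward 0/5 (blocked), now at (x=10, y=4)
  F5: move forward 0/5 (blocked), now at (x=10, y=4)
  F1: move forward 0/1 (blocked), now at (x=10, y=4)
  F2: move forward 0/2 (blocked), now at (x=10, y=4)
Final: (x=10, y=4), facing South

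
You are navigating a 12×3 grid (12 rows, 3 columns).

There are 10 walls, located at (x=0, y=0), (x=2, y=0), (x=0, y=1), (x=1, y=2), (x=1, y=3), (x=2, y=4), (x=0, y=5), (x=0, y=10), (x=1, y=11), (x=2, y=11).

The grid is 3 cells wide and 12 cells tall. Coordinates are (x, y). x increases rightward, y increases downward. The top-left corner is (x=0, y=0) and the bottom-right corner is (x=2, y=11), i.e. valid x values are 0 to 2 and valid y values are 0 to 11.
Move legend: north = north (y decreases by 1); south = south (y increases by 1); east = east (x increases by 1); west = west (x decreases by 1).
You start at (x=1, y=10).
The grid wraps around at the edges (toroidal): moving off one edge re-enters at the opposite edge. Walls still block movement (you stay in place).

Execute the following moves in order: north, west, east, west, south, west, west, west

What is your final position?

Answer: Final position: (x=0, y=9)

Derivation:
Start: (x=1, y=10)
  north (north): (x=1, y=10) -> (x=1, y=9)
  west (west): (x=1, y=9) -> (x=0, y=9)
  east (east): (x=0, y=9) -> (x=1, y=9)
  west (west): (x=1, y=9) -> (x=0, y=9)
  south (south): blocked, stay at (x=0, y=9)
  west (west): (x=0, y=9) -> (x=2, y=9)
  west (west): (x=2, y=9) -> (x=1, y=9)
  west (west): (x=1, y=9) -> (x=0, y=9)
Final: (x=0, y=9)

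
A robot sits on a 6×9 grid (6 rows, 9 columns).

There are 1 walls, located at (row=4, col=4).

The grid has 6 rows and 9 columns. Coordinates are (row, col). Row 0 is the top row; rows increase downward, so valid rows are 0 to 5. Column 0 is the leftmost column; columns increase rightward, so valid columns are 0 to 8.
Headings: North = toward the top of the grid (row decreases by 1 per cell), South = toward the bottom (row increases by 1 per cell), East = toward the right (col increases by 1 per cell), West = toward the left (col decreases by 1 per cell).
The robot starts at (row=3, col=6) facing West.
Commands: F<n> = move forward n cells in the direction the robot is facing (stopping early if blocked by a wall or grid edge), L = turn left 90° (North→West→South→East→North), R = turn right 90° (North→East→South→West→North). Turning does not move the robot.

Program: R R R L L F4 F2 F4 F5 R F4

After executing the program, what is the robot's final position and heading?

Start: (row=3, col=6), facing West
  R: turn right, now facing North
  R: turn right, now facing East
  R: turn right, now facing South
  L: turn left, now facing East
  L: turn left, now facing North
  F4: move forward 3/4 (blocked), now at (row=0, col=6)
  F2: move forward 0/2 (blocked), now at (row=0, col=6)
  F4: move forward 0/4 (blocked), now at (row=0, col=6)
  F5: move forward 0/5 (blocked), now at (row=0, col=6)
  R: turn right, now facing East
  F4: move forward 2/4 (blocked), now at (row=0, col=8)
Final: (row=0, col=8), facing East

Answer: Final position: (row=0, col=8), facing East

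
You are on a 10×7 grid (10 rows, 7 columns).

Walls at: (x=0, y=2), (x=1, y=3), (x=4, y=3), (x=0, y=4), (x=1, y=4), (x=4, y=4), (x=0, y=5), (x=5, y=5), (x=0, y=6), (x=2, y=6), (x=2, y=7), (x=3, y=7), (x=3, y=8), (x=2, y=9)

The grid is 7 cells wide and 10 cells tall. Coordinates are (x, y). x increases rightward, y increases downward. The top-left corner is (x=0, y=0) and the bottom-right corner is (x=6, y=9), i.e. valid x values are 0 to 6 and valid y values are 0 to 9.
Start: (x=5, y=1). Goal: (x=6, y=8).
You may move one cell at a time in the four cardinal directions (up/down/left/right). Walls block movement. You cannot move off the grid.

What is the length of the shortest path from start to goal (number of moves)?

BFS from (x=5, y=1) until reaching (x=6, y=8):
  Distance 0: (x=5, y=1)
  Distance 1: (x=5, y=0), (x=4, y=1), (x=6, y=1), (x=5, y=2)
  Distance 2: (x=4, y=0), (x=6, y=0), (x=3, y=1), (x=4, y=2), (x=6, y=2), (x=5, y=3)
  Distance 3: (x=3, y=0), (x=2, y=1), (x=3, y=2), (x=6, y=3), (x=5, y=4)
  Distance 4: (x=2, y=0), (x=1, y=1), (x=2, y=2), (x=3, y=3), (x=6, y=4)
  Distance 5: (x=1, y=0), (x=0, y=1), (x=1, y=2), (x=2, y=3), (x=3, y=4), (x=6, y=5)
  Distance 6: (x=0, y=0), (x=2, y=4), (x=3, y=5), (x=6, y=6)
  Distance 7: (x=2, y=5), (x=4, y=5), (x=3, y=6), (x=5, y=6), (x=6, y=7)
  Distance 8: (x=1, y=5), (x=4, y=6), (x=5, y=7), (x=6, y=8)  <- goal reached here
One shortest path (8 moves): (x=5, y=1) -> (x=6, y=1) -> (x=6, y=2) -> (x=6, y=3) -> (x=6, y=4) -> (x=6, y=5) -> (x=6, y=6) -> (x=6, y=7) -> (x=6, y=8)

Answer: Shortest path length: 8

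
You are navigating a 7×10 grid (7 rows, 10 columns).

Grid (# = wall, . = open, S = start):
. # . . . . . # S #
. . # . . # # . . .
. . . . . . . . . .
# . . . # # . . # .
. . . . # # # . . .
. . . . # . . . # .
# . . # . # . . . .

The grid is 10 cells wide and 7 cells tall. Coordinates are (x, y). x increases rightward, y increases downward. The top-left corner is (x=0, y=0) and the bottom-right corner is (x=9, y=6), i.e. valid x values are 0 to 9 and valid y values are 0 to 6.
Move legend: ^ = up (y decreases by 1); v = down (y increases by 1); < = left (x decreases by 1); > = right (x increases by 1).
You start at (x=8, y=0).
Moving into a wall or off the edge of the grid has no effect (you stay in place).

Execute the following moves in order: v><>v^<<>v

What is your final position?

Start: (x=8, y=0)
  v (down): (x=8, y=0) -> (x=8, y=1)
  > (right): (x=8, y=1) -> (x=9, y=1)
  < (left): (x=9, y=1) -> (x=8, y=1)
  > (right): (x=8, y=1) -> (x=9, y=1)
  v (down): (x=9, y=1) -> (x=9, y=2)
  ^ (up): (x=9, y=2) -> (x=9, y=1)
  < (left): (x=9, y=1) -> (x=8, y=1)
  < (left): (x=8, y=1) -> (x=7, y=1)
  > (right): (x=7, y=1) -> (x=8, y=1)
  v (down): (x=8, y=1) -> (x=8, y=2)
Final: (x=8, y=2)

Answer: Final position: (x=8, y=2)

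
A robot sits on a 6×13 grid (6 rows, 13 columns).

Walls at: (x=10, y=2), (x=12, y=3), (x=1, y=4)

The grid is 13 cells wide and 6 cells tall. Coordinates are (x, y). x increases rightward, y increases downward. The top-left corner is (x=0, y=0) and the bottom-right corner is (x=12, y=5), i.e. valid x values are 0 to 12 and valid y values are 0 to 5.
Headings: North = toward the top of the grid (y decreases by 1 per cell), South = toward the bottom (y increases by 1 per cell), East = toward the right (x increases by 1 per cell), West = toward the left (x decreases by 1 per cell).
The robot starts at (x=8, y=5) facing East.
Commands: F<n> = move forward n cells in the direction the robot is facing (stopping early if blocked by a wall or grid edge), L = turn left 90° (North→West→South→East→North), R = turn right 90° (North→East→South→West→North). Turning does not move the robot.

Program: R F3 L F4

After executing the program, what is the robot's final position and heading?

Start: (x=8, y=5), facing East
  R: turn right, now facing South
  F3: move forward 0/3 (blocked), now at (x=8, y=5)
  L: turn left, now facing East
  F4: move forward 4, now at (x=12, y=5)
Final: (x=12, y=5), facing East

Answer: Final position: (x=12, y=5), facing East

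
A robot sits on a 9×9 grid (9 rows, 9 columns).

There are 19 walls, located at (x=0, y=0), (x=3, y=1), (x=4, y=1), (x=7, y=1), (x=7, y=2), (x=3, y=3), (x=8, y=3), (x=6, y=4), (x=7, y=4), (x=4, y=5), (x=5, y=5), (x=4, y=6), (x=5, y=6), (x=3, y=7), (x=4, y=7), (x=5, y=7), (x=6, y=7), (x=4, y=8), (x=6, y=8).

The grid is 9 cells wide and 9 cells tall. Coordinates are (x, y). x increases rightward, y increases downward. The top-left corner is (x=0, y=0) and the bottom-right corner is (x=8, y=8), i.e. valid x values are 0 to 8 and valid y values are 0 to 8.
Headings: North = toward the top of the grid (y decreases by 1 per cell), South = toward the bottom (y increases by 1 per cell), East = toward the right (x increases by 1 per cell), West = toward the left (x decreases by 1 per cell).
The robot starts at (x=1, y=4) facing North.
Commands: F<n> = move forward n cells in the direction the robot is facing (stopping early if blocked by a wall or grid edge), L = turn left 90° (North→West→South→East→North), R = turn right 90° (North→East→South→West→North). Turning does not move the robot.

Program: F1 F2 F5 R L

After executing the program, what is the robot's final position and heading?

Start: (x=1, y=4), facing North
  F1: move forward 1, now at (x=1, y=3)
  F2: move forward 2, now at (x=1, y=1)
  F5: move forward 1/5 (blocked), now at (x=1, y=0)
  R: turn right, now facing East
  L: turn left, now facing North
Final: (x=1, y=0), facing North

Answer: Final position: (x=1, y=0), facing North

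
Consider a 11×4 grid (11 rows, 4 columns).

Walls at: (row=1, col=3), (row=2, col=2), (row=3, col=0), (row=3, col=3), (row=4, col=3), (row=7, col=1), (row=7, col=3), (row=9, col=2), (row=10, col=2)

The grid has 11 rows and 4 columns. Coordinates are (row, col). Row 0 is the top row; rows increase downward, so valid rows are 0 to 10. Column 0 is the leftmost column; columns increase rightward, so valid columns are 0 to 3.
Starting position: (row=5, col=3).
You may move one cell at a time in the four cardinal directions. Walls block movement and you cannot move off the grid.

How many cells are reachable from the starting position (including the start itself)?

Answer: Reachable cells: 34

Derivation:
BFS flood-fill from (row=5, col=3):
  Distance 0: (row=5, col=3)
  Distance 1: (row=5, col=2), (row=6, col=3)
  Distance 2: (row=4, col=2), (row=5, col=1), (row=6, col=2)
  Distance 3: (row=3, col=2), (row=4, col=1), (row=5, col=0), (row=6, col=1), (row=7, col=2)
  Distance 4: (row=3, col=1), (row=4, col=0), (row=6, col=0), (row=8, col=2)
  Distance 5: (row=2, col=1), (row=7, col=0), (row=8, col=1), (row=8, col=3)
  Distance 6: (row=1, col=1), (row=2, col=0), (row=8, col=0), (row=9, col=1), (row=9, col=3)
  Distance 7: (row=0, col=1), (row=1, col=0), (row=1, col=2), (row=9, col=0), (row=10, col=1), (row=10, col=3)
  Distance 8: (row=0, col=0), (row=0, col=2), (row=10, col=0)
  Distance 9: (row=0, col=3)
Total reachable: 34 (grid has 35 open cells total)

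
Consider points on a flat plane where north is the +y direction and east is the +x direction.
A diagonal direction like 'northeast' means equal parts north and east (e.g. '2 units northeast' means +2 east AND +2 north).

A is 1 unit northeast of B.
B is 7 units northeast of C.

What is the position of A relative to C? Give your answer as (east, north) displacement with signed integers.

Answer: A is at (east=8, north=8) relative to C.

Derivation:
Place C at the origin (east=0, north=0).
  B is 7 units northeast of C: delta (east=+7, north=+7); B at (east=7, north=7).
  A is 1 unit northeast of B: delta (east=+1, north=+1); A at (east=8, north=8).
Therefore A relative to C: (east=8, north=8).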